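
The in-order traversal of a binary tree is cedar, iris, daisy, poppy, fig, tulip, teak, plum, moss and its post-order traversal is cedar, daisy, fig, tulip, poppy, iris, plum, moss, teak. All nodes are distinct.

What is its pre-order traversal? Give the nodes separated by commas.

teak, iris, cedar, poppy, daisy, tulip, fig, moss, plum

The last element of post-order is the root; it splits in-order into left and right subtrees.
Root teak: left subtree has 6 nodes {cedar, iris, daisy, poppy, fig, tulip}, right has 2 {plum, moss}.
  Root iris: left subtree has 1 node {cedar}, right has 4 {daisy, poppy, fig, tulip}.
    Root poppy: left subtree has 1 node {daisy}, right has 2 {fig, tulip}.
      Root tulip: left subtree has 1 node {fig}, right has 0 { }.
  Root moss: left subtree has 1 node {plum}, right has 0 { }.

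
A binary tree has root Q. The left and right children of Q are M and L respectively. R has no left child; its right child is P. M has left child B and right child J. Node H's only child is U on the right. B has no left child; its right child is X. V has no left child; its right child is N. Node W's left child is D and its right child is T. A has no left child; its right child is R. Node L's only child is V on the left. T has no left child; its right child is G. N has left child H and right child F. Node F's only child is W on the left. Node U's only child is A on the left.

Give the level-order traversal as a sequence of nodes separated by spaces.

Q M L B J V X N H F U W A D T R G P

Level-order visits nodes level by level from the root, left to right within each level.
Level 0: Q
Level 1: M, L
Level 2: B, J, V
Level 3: X, N
Level 4: H, F
Level 5: U, W
Level 6: A, D, T
Level 7: R, G
Level 8: P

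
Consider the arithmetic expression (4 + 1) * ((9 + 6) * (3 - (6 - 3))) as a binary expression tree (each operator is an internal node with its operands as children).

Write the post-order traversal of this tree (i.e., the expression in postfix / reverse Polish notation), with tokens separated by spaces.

4 1 + 9 6 + 3 6 3 - - * *

Post-order on an expression tree gives postfix notation: for each operator, emit left operand, right operand, then the operator.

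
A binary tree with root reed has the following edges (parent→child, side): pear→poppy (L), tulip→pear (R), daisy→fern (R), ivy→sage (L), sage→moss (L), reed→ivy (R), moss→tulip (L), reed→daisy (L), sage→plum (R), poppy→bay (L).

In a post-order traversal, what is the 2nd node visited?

Post-order visits the left subtree, then the right subtree, then the node.
At reed: go left to daisy.
  At daisy: no left child.
  At daisy: go right to fern.
    fern is a leaf — visit fern.
  Visit daisy.
At reed: go right to ivy.
  At ivy: go left to sage.
    At sage: go left to moss.
      At moss: go left to tulip.
        At tulip: no left child.
        At tulip: go right to pear.
          At pear: go left to poppy.
            At poppy: go left to bay.
              bay is a leaf — visit bay.
            At poppy: no right child.
            Visit poppy.
          At pear: no right child.
          Visit pear.
        Visit tulip.
      At moss: no right child.
      Visit moss.
    At sage: go right to plum.
      plum is a leaf — visit plum.
    Visit sage.
  At ivy: no right child.
  Visit ivy.
Visit reed.
Full post-order sequence: fern, daisy, bay, poppy, pear, tulip, moss, plum, sage, ivy, reed.

daisy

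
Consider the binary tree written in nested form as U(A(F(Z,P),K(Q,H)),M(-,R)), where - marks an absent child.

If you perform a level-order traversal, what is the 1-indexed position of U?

Level-order visits nodes level by level from the root, left to right within each level.
Level 0: U
Level 1: A, M
Level 2: F, K, R
Level 3: Z, P, Q, H
Full level-order sequence: U, A, M, F, K, R, Z, P, Q, H.

1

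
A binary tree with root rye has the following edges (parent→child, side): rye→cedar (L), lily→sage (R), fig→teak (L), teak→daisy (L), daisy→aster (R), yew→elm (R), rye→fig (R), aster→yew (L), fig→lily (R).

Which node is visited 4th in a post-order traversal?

Post-order visits the left subtree, then the right subtree, then the node.
At rye: go left to cedar.
  cedar is a leaf — visit cedar.
At rye: go right to fig.
  At fig: go left to teak.
    At teak: go left to daisy.
      At daisy: no left child.
      At daisy: go right to aster.
        At aster: go left to yew.
          At yew: no left child.
          At yew: go right to elm.
            elm is a leaf — visit elm.
          Visit yew.
        At aster: no right child.
        Visit aster.
      Visit daisy.
    At teak: no right child.
    Visit teak.
  At fig: go right to lily.
    At lily: no left child.
    At lily: go right to sage.
      sage is a leaf — visit sage.
    Visit lily.
  Visit fig.
Visit rye.
Full post-order sequence: cedar, elm, yew, aster, daisy, teak, sage, lily, fig, rye.

aster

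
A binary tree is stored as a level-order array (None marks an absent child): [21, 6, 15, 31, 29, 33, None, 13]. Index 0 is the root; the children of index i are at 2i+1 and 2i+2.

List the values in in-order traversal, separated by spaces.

In-order visits the left subtree, then the node, then the right subtree.
At 21: go left to 6.
  At 6: go left to 31.
    At 31: go left to 13.
      13 is a leaf — visit 13.
    Visit 31.
    At 31: no right child.
  Visit 6.
  At 6: go right to 29.
    29 is a leaf — visit 29.
Visit 21.
At 21: go right to 15.
  At 15: go left to 33.
    33 is a leaf — visit 33.
  Visit 15.
  At 15: no right child.

13 31 6 29 21 33 15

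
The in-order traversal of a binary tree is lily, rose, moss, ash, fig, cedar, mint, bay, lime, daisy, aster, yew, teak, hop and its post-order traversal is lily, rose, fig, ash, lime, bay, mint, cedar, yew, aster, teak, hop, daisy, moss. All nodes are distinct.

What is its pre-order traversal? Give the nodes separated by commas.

moss, rose, lily, daisy, cedar, ash, fig, mint, bay, lime, hop, teak, aster, yew

The last element of post-order is the root; it splits in-order into left and right subtrees.
Root moss: left subtree has 2 nodes {lily, rose}, right has 11 {ash, fig, cedar, mint, bay, lime, daisy, aster, yew, teak, hop}.
  Root rose: left subtree has 1 node {lily}, right has 0 { }.
  Root daisy: left subtree has 6 nodes {ash, fig, cedar, mint, bay, lime}, right has 4 {aster, yew, teak, hop}.
    Root cedar: left subtree has 2 nodes {ash, fig}, right has 3 {mint, bay, lime}.
      Root ash: left subtree has 0 nodes { }, right has 1 {fig}.
      Root mint: left subtree has 0 nodes { }, right has 2 {bay, lime}.
        Root bay: left subtree has 0 nodes { }, right has 1 {lime}.
    Root hop: left subtree has 3 nodes {aster, yew, teak}, right has 0 { }.
      Root teak: left subtree has 2 nodes {aster, yew}, right has 0 { }.
        Root aster: left subtree has 0 nodes { }, right has 1 {yew}.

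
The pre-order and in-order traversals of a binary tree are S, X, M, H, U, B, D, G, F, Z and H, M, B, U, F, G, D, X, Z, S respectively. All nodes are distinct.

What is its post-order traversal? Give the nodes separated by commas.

H, B, F, G, D, U, M, Z, X, S

The first element of pre-order is the root; it splits in-order into left and right subtrees.
Root S: left subtree has 9 nodes {H, M, B, U, F, G, D, X, Z}, right has 0 { }.
  Root X: left subtree has 7 nodes {H, M, B, U, F, G, D}, right has 1 {Z}.
    Root M: left subtree has 1 node {H}, right has 5 {B, U, F, G, D}.
      Root U: left subtree has 1 node {B}, right has 3 {F, G, D}.
        Root D: left subtree has 2 nodes {F, G}, right has 0 { }.
          Root G: left subtree has 1 node {F}, right has 0 { }.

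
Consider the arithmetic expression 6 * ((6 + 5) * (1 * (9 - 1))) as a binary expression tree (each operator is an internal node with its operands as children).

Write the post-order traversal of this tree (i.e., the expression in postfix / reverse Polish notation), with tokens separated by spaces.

6 6 5 + 1 9 1 - * * *

Post-order on an expression tree gives postfix notation: for each operator, emit left operand, right operand, then the operator.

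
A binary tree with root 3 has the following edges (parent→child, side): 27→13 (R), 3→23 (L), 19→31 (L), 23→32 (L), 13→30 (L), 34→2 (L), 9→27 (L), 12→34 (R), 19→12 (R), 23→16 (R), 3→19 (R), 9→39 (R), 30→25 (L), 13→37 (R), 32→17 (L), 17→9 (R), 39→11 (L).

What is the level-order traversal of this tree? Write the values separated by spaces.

3 23 19 32 16 31 12 17 34 9 2 27 39 13 11 30 37 25

Level-order visits nodes level by level from the root, left to right within each level.
Level 0: 3
Level 1: 23, 19
Level 2: 32, 16, 31, 12
Level 3: 17, 34
Level 4: 9, 2
Level 5: 27, 39
Level 6: 13, 11
Level 7: 30, 37
Level 8: 25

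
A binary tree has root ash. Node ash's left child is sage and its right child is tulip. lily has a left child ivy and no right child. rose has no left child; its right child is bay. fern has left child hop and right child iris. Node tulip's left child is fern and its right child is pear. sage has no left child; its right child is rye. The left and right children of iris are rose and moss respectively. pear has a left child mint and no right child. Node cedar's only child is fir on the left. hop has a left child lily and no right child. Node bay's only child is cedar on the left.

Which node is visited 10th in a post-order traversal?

moss

Post-order visits the left subtree, then the right subtree, then the node.
At ash: go left to sage.
  At sage: no left child.
  At sage: go right to rye.
    rye is a leaf — visit rye.
  Visit sage.
At ash: go right to tulip.
  At tulip: go left to fern.
    At fern: go left to hop.
      At hop: go left to lily.
        At lily: go left to ivy.
          ivy is a leaf — visit ivy.
        At lily: no right child.
        Visit lily.
      At hop: no right child.
      Visit hop.
    At fern: go right to iris.
      At iris: go left to rose.
        At rose: no left child.
        At rose: go right to bay.
          At bay: go left to cedar.
            At cedar: go left to fir.
              fir is a leaf — visit fir.
            At cedar: no right child.
            Visit cedar.
          At bay: no right child.
          Visit bay.
        Visit rose.
      At iris: go right to moss.
        moss is a leaf — visit moss.
      Visit iris.
    Visit fern.
  At tulip: go right to pear.
    At pear: go left to mint.
      mint is a leaf — visit mint.
    At pear: no right child.
    Visit pear.
  Visit tulip.
Visit ash.
Full post-order sequence: rye, sage, ivy, lily, hop, fir, cedar, bay, rose, moss, iris, fern, mint, pear, tulip, ash.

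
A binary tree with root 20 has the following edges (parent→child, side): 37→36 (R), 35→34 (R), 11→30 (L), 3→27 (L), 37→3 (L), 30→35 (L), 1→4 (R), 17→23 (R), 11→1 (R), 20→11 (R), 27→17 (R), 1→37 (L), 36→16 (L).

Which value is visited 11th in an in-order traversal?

In-order visits the left subtree, then the node, then the right subtree.
At 20: no left child.
Visit 20.
At 20: go right to 11.
  At 11: go left to 30.
    At 30: go left to 35.
      At 35: no left child.
      Visit 35.
      At 35: go right to 34.
        34 is a leaf — visit 34.
    Visit 30.
    At 30: no right child.
  Visit 11.
  At 11: go right to 1.
    At 1: go left to 37.
      At 37: go left to 3.
        At 3: go left to 27.
          At 27: no left child.
          Visit 27.
          At 27: go right to 17.
            At 17: no left child.
            Visit 17.
            At 17: go right to 23.
              23 is a leaf — visit 23.
        Visit 3.
        At 3: no right child.
      Visit 37.
      At 37: go right to 36.
        At 36: go left to 16.
          16 is a leaf — visit 16.
        Visit 36.
        At 36: no right child.
    Visit 1.
    At 1: go right to 4.
      4 is a leaf — visit 4.
Full in-order sequence: 20, 35, 34, 30, 11, 27, 17, 23, 3, 37, 16, 36, 1, 4.

16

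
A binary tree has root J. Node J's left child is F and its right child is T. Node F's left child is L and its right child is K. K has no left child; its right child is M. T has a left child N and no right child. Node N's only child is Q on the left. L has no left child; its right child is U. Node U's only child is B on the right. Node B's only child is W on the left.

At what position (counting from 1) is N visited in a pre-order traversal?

Pre-order visits the node, then its left subtree, then its right subtree.
Visit J.
At J: go left to F.
  Visit F.
  At F: go left to L.
    Visit L.
    At L: no left child.
    At L: go right to U.
      Visit U.
      At U: no left child.
      At U: go right to B.
        Visit B.
        At B: go left to W.
          W is a leaf — visit W.
        At B: no right child.
  At F: go right to K.
    Visit K.
    At K: no left child.
    At K: go right to M.
      M is a leaf — visit M.
At J: go right to T.
  Visit T.
  At T: go left to N.
    Visit N.
    At N: go left to Q.
      Q is a leaf — visit Q.
    At N: no right child.
  At T: no right child.
Full pre-order sequence: J, F, L, U, B, W, K, M, T, N, Q.

10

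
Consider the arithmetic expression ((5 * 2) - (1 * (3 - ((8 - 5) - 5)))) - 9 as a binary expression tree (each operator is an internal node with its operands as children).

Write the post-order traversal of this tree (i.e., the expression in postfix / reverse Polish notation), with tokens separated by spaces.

Post-order on an expression tree gives postfix notation: for each operator, emit left operand, right operand, then the operator.

5 2 * 1 3 8 5 - 5 - - * - 9 -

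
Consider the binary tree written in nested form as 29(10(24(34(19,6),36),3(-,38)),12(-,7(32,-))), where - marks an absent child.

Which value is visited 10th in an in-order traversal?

In-order visits the left subtree, then the node, then the right subtree.
At 29: go left to 10.
  At 10: go left to 24.
    At 24: go left to 34.
      At 34: go left to 19.
        19 is a leaf — visit 19.
      Visit 34.
      At 34: go right to 6.
        6 is a leaf — visit 6.
    Visit 24.
    At 24: go right to 36.
      36 is a leaf — visit 36.
  Visit 10.
  At 10: go right to 3.
    At 3: no left child.
    Visit 3.
    At 3: go right to 38.
      38 is a leaf — visit 38.
Visit 29.
At 29: go right to 12.
  At 12: no left child.
  Visit 12.
  At 12: go right to 7.
    At 7: go left to 32.
      32 is a leaf — visit 32.
    Visit 7.
    At 7: no right child.
Full in-order sequence: 19, 34, 6, 24, 36, 10, 3, 38, 29, 12, 32, 7.

12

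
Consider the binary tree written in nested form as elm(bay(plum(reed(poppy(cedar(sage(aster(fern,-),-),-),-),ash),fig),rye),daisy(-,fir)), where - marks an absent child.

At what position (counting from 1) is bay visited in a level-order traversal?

2

Level-order visits nodes level by level from the root, left to right within each level.
Level 0: elm
Level 1: bay, daisy
Level 2: plum, rye, fir
Level 3: reed, fig
Level 4: poppy, ash
Level 5: cedar
Level 6: sage
Level 7: aster
Level 8: fern
Full level-order sequence: elm, bay, daisy, plum, rye, fir, reed, fig, poppy, ash, cedar, sage, aster, fern.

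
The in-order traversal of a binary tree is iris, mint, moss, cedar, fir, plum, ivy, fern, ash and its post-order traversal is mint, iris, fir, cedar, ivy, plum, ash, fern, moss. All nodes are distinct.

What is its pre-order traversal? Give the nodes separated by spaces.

moss iris mint fern plum cedar fir ivy ash

The last element of post-order is the root; it splits in-order into left and right subtrees.
Root moss: left subtree has 2 nodes {iris, mint}, right has 6 {cedar, fir, plum, ivy, fern, ash}.
  Root iris: left subtree has 0 nodes { }, right has 1 {mint}.
  Root fern: left subtree has 4 nodes {cedar, fir, plum, ivy}, right has 1 {ash}.
    Root plum: left subtree has 2 nodes {cedar, fir}, right has 1 {ivy}.
      Root cedar: left subtree has 0 nodes { }, right has 1 {fir}.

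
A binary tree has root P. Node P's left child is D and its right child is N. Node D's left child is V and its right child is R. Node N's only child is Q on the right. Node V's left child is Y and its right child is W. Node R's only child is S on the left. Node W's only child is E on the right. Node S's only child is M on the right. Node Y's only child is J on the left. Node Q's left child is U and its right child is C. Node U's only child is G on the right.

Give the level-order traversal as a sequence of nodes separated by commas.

Level-order visits nodes level by level from the root, left to right within each level.
Level 0: P
Level 1: D, N
Level 2: V, R, Q
Level 3: Y, W, S, U, C
Level 4: J, E, M, G

P, D, N, V, R, Q, Y, W, S, U, C, J, E, M, G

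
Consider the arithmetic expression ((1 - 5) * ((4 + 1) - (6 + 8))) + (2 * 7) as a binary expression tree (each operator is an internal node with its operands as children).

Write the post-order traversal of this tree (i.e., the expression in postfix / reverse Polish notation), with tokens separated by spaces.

Post-order on an expression tree gives postfix notation: for each operator, emit left operand, right operand, then the operator.

1 5 - 4 1 + 6 8 + - * 2 7 * +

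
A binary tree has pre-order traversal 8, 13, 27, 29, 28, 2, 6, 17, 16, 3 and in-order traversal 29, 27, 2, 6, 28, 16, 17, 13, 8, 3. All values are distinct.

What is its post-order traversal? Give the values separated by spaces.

The first element of pre-order is the root; it splits in-order into left and right subtrees.
Root 8: left subtree has 8 nodes {29, 27, 2, 6, 28, 16, 17, 13}, right has 1 {3}.
  Root 13: left subtree has 7 nodes {29, 27, 2, 6, 28, 16, 17}, right has 0 { }.
    Root 27: left subtree has 1 node {29}, right has 5 {2, 6, 28, 16, 17}.
      Root 28: left subtree has 2 nodes {2, 6}, right has 2 {16, 17}.
        Root 2: left subtree has 0 nodes { }, right has 1 {6}.
        Root 17: left subtree has 1 node {16}, right has 0 { }.

29 6 2 16 17 28 27 13 3 8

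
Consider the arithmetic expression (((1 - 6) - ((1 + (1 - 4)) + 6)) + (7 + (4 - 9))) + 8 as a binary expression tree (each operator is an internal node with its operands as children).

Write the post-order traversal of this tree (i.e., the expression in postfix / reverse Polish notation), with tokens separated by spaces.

1 6 - 1 1 4 - + 6 + - 7 4 9 - + + 8 +

Post-order on an expression tree gives postfix notation: for each operator, emit left operand, right operand, then the operator.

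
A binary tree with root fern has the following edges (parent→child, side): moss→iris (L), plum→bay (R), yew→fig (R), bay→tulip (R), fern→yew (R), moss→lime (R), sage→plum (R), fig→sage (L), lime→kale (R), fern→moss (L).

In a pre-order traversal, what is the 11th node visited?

tulip

Pre-order visits the node, then its left subtree, then its right subtree.
Visit fern.
At fern: go left to moss.
  Visit moss.
  At moss: go left to iris.
    iris is a leaf — visit iris.
  At moss: go right to lime.
    Visit lime.
    At lime: no left child.
    At lime: go right to kale.
      kale is a leaf — visit kale.
At fern: go right to yew.
  Visit yew.
  At yew: no left child.
  At yew: go right to fig.
    Visit fig.
    At fig: go left to sage.
      Visit sage.
      At sage: no left child.
      At sage: go right to plum.
        Visit plum.
        At plum: no left child.
        At plum: go right to bay.
          Visit bay.
          At bay: no left child.
          At bay: go right to tulip.
            tulip is a leaf — visit tulip.
    At fig: no right child.
Full pre-order sequence: fern, moss, iris, lime, kale, yew, fig, sage, plum, bay, tulip.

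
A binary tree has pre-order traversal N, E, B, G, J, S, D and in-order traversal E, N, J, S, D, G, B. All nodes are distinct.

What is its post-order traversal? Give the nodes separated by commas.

The first element of pre-order is the root; it splits in-order into left and right subtrees.
Root N: left subtree has 1 node {E}, right has 5 {J, S, D, G, B}.
  Root B: left subtree has 4 nodes {J, S, D, G}, right has 0 { }.
    Root G: left subtree has 3 nodes {J, S, D}, right has 0 { }.
      Root J: left subtree has 0 nodes { }, right has 2 {S, D}.
        Root S: left subtree has 0 nodes { }, right has 1 {D}.

E, D, S, J, G, B, N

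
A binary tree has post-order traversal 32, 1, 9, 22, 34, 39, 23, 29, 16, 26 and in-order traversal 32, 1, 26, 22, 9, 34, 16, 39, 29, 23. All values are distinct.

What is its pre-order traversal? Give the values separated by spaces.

26 1 32 16 34 22 9 29 39 23

The last element of post-order is the root; it splits in-order into left and right subtrees.
Root 26: left subtree has 2 nodes {32, 1}, right has 7 {22, 9, 34, 16, 39, 29, 23}.
  Root 1: left subtree has 1 node {32}, right has 0 { }.
  Root 16: left subtree has 3 nodes {22, 9, 34}, right has 3 {39, 29, 23}.
    Root 34: left subtree has 2 nodes {22, 9}, right has 0 { }.
      Root 22: left subtree has 0 nodes { }, right has 1 {9}.
    Root 29: left subtree has 1 node {39}, right has 1 {23}.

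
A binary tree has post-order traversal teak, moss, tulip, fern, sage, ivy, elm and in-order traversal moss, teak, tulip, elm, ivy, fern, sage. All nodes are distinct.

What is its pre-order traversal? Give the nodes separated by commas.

elm, tulip, moss, teak, ivy, sage, fern

The last element of post-order is the root; it splits in-order into left and right subtrees.
Root elm: left subtree has 3 nodes {moss, teak, tulip}, right has 3 {ivy, fern, sage}.
  Root tulip: left subtree has 2 nodes {moss, teak}, right has 0 { }.
    Root moss: left subtree has 0 nodes { }, right has 1 {teak}.
  Root ivy: left subtree has 0 nodes { }, right has 2 {fern, sage}.
    Root sage: left subtree has 1 node {fern}, right has 0 { }.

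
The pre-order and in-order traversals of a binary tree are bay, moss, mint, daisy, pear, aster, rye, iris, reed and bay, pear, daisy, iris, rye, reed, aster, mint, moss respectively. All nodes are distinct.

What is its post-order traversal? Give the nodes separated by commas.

The first element of pre-order is the root; it splits in-order into left and right subtrees.
Root bay: left subtree has 0 nodes { }, right has 8 {pear, daisy, iris, rye, reed, aster, mint, moss}.
  Root moss: left subtree has 7 nodes {pear, daisy, iris, rye, reed, aster, mint}, right has 0 { }.
    Root mint: left subtree has 6 nodes {pear, daisy, iris, rye, reed, aster}, right has 0 { }.
      Root daisy: left subtree has 1 node {pear}, right has 4 {iris, rye, reed, aster}.
        Root aster: left subtree has 3 nodes {iris, rye, reed}, right has 0 { }.
          Root rye: left subtree has 1 node {iris}, right has 1 {reed}.

pear, iris, reed, rye, aster, daisy, mint, moss, bay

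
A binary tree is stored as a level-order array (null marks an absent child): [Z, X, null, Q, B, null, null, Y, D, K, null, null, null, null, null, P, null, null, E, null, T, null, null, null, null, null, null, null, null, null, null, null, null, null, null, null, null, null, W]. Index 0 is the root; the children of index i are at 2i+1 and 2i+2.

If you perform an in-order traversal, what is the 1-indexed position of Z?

In-order visits the left subtree, then the node, then the right subtree.
At Z: go left to X.
  At X: go left to Q.
    At Q: go left to Y.
      At Y: go left to P.
        P is a leaf — visit P.
      Visit Y.
      At Y: no right child.
    Visit Q.
    At Q: go right to D.
      At D: no left child.
      Visit D.
      At D: go right to E.
        At E: no left child.
        Visit E.
        At E: go right to W.
          W is a leaf — visit W.
  Visit X.
  At X: go right to B.
    At B: go left to K.
      At K: no left child.
      Visit K.
      At K: go right to T.
        T is a leaf — visit T.
    Visit B.
    At B: no right child.
Visit Z.
At Z: no right child.
Full in-order sequence: P, Y, Q, D, E, W, X, K, T, B, Z.

11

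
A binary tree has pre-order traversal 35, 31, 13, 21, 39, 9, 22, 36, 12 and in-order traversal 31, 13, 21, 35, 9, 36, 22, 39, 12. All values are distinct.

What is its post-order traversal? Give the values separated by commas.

The first element of pre-order is the root; it splits in-order into left and right subtrees.
Root 35: left subtree has 3 nodes {31, 13, 21}, right has 5 {9, 36, 22, 39, 12}.
  Root 31: left subtree has 0 nodes { }, right has 2 {13, 21}.
    Root 13: left subtree has 0 nodes { }, right has 1 {21}.
  Root 39: left subtree has 3 nodes {9, 36, 22}, right has 1 {12}.
    Root 9: left subtree has 0 nodes { }, right has 2 {36, 22}.
      Root 22: left subtree has 1 node {36}, right has 0 { }.

21, 13, 31, 36, 22, 9, 12, 39, 35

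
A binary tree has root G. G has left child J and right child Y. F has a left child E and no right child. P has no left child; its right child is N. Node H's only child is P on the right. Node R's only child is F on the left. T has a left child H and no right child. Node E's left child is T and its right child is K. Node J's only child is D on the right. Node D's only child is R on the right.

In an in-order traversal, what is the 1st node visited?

In-order visits the left subtree, then the node, then the right subtree.
At G: go left to J.
  At J: no left child.
  Visit J.
  At J: go right to D.
    At D: no left child.
    Visit D.
    At D: go right to R.
      At R: go left to F.
        At F: go left to E.
          At E: go left to T.
            At T: go left to H.
              At H: no left child.
              Visit H.
              At H: go right to P.
                At P: no left child.
                Visit P.
                At P: go right to N.
                  N is a leaf — visit N.
            Visit T.
            At T: no right child.
          Visit E.
          At E: go right to K.
            K is a leaf — visit K.
        Visit F.
        At F: no right child.
      Visit R.
      At R: no right child.
Visit G.
At G: go right to Y.
  Y is a leaf — visit Y.
Full in-order sequence: J, D, H, P, N, T, E, K, F, R, G, Y.

J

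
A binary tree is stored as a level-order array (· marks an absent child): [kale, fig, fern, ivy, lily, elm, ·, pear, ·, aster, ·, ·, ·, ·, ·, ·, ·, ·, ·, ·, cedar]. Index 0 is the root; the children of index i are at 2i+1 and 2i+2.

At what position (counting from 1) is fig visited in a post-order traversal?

6

Post-order visits the left subtree, then the right subtree, then the node.
At kale: go left to fig.
  At fig: go left to ivy.
    At ivy: go left to pear.
      pear is a leaf — visit pear.
    At ivy: no right child.
    Visit ivy.
  At fig: go right to lily.
    At lily: go left to aster.
      At aster: no left child.
      At aster: go right to cedar.
        cedar is a leaf — visit cedar.
      Visit aster.
    At lily: no right child.
    Visit lily.
  Visit fig.
At kale: go right to fern.
  At fern: go left to elm.
    elm is a leaf — visit elm.
  At fern: no right child.
  Visit fern.
Visit kale.
Full post-order sequence: pear, ivy, cedar, aster, lily, fig, elm, fern, kale.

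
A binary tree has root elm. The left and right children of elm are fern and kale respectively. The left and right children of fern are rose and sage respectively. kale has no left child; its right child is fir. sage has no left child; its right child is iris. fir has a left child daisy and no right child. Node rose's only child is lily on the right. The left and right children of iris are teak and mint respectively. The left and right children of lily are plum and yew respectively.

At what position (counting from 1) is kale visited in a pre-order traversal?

11

Pre-order visits the node, then its left subtree, then its right subtree.
Visit elm.
At elm: go left to fern.
  Visit fern.
  At fern: go left to rose.
    Visit rose.
    At rose: no left child.
    At rose: go right to lily.
      Visit lily.
      At lily: go left to plum.
        plum is a leaf — visit plum.
      At lily: go right to yew.
        yew is a leaf — visit yew.
  At fern: go right to sage.
    Visit sage.
    At sage: no left child.
    At sage: go right to iris.
      Visit iris.
      At iris: go left to teak.
        teak is a leaf — visit teak.
      At iris: go right to mint.
        mint is a leaf — visit mint.
At elm: go right to kale.
  Visit kale.
  At kale: no left child.
  At kale: go right to fir.
    Visit fir.
    At fir: go left to daisy.
      daisy is a leaf — visit daisy.
    At fir: no right child.
Full pre-order sequence: elm, fern, rose, lily, plum, yew, sage, iris, teak, mint, kale, fir, daisy.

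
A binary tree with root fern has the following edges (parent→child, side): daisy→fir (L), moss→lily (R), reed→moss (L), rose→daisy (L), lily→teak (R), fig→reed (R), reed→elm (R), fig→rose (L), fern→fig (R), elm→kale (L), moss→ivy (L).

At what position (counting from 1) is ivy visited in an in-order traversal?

6

In-order visits the left subtree, then the node, then the right subtree.
At fern: no left child.
Visit fern.
At fern: go right to fig.
  At fig: go left to rose.
    At rose: go left to daisy.
      At daisy: go left to fir.
        fir is a leaf — visit fir.
      Visit daisy.
      At daisy: no right child.
    Visit rose.
    At rose: no right child.
  Visit fig.
  At fig: go right to reed.
    At reed: go left to moss.
      At moss: go left to ivy.
        ivy is a leaf — visit ivy.
      Visit moss.
      At moss: go right to lily.
        At lily: no left child.
        Visit lily.
        At lily: go right to teak.
          teak is a leaf — visit teak.
    Visit reed.
    At reed: go right to elm.
      At elm: go left to kale.
        kale is a leaf — visit kale.
      Visit elm.
      At elm: no right child.
Full in-order sequence: fern, fir, daisy, rose, fig, ivy, moss, lily, teak, reed, kale, elm.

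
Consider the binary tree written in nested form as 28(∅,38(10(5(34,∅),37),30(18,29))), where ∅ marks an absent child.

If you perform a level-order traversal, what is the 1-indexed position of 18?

7

Level-order visits nodes level by level from the root, left to right within each level.
Level 0: 28
Level 1: 38
Level 2: 10, 30
Level 3: 5, 37, 18, 29
Level 4: 34
Full level-order sequence: 28, 38, 10, 30, 5, 37, 18, 29, 34.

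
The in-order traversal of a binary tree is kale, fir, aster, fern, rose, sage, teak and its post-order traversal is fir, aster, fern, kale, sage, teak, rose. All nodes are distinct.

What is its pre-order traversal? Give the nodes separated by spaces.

The last element of post-order is the root; it splits in-order into left and right subtrees.
Root rose: left subtree has 4 nodes {kale, fir, aster, fern}, right has 2 {sage, teak}.
  Root kale: left subtree has 0 nodes { }, right has 3 {fir, aster, fern}.
    Root fern: left subtree has 2 nodes {fir, aster}, right has 0 { }.
      Root aster: left subtree has 1 node {fir}, right has 0 { }.
  Root teak: left subtree has 1 node {sage}, right has 0 { }.

rose kale fern aster fir teak sage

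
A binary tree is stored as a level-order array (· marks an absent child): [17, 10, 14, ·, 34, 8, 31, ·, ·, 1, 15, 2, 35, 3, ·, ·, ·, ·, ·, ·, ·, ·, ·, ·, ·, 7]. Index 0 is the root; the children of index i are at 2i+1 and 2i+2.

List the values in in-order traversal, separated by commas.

10, 1, 34, 15, 17, 2, 8, 7, 35, 14, 3, 31

In-order visits the left subtree, then the node, then the right subtree.
At 17: go left to 10.
  At 10: no left child.
  Visit 10.
  At 10: go right to 34.
    At 34: go left to 1.
      1 is a leaf — visit 1.
    Visit 34.
    At 34: go right to 15.
      15 is a leaf — visit 15.
Visit 17.
At 17: go right to 14.
  At 14: go left to 8.
    At 8: go left to 2.
      2 is a leaf — visit 2.
    Visit 8.
    At 8: go right to 35.
      At 35: go left to 7.
        7 is a leaf — visit 7.
      Visit 35.
      At 35: no right child.
  Visit 14.
  At 14: go right to 31.
    At 31: go left to 3.
      3 is a leaf — visit 3.
    Visit 31.
    At 31: no right child.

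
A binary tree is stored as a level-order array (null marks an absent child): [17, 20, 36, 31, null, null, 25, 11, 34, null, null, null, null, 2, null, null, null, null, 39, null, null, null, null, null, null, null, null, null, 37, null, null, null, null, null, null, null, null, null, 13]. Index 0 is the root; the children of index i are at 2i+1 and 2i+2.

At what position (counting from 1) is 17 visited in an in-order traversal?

In-order visits the left subtree, then the node, then the right subtree.
At 17: go left to 20.
  At 20: go left to 31.
    At 31: go left to 11.
      11 is a leaf — visit 11.
    Visit 31.
    At 31: go right to 34.
      At 34: no left child.
      Visit 34.
      At 34: go right to 39.
        At 39: no left child.
        Visit 39.
        At 39: go right to 13.
          13 is a leaf — visit 13.
  Visit 20.
  At 20: no right child.
Visit 17.
At 17: go right to 36.
  At 36: no left child.
  Visit 36.
  At 36: go right to 25.
    At 25: go left to 2.
      At 2: no left child.
      Visit 2.
      At 2: go right to 37.
        37 is a leaf — visit 37.
    Visit 25.
    At 25: no right child.
Full in-order sequence: 11, 31, 34, 39, 13, 20, 17, 36, 2, 37, 25.

7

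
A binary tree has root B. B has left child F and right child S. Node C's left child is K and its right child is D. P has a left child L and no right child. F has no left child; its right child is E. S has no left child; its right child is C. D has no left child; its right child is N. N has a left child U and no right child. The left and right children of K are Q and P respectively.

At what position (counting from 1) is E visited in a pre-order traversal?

Pre-order visits the node, then its left subtree, then its right subtree.
Visit B.
At B: go left to F.
  Visit F.
  At F: no left child.
  At F: go right to E.
    E is a leaf — visit E.
At B: go right to S.
  Visit S.
  At S: no left child.
  At S: go right to C.
    Visit C.
    At C: go left to K.
      Visit K.
      At K: go left to Q.
        Q is a leaf — visit Q.
      At K: go right to P.
        Visit P.
        At P: go left to L.
          L is a leaf — visit L.
        At P: no right child.
    At C: go right to D.
      Visit D.
      At D: no left child.
      At D: go right to N.
        Visit N.
        At N: go left to U.
          U is a leaf — visit U.
        At N: no right child.
Full pre-order sequence: B, F, E, S, C, K, Q, P, L, D, N, U.

3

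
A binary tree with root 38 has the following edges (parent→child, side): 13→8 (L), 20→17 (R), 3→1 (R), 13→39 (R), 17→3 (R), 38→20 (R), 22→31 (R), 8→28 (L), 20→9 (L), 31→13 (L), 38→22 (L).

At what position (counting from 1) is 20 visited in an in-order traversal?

In-order visits the left subtree, then the node, then the right subtree.
At 38: go left to 22.
  At 22: no left child.
  Visit 22.
  At 22: go right to 31.
    At 31: go left to 13.
      At 13: go left to 8.
        At 8: go left to 28.
          28 is a leaf — visit 28.
        Visit 8.
        At 8: no right child.
      Visit 13.
      At 13: go right to 39.
        39 is a leaf — visit 39.
    Visit 31.
    At 31: no right child.
Visit 38.
At 38: go right to 20.
  At 20: go left to 9.
    9 is a leaf — visit 9.
  Visit 20.
  At 20: go right to 17.
    At 17: no left child.
    Visit 17.
    At 17: go right to 3.
      At 3: no left child.
      Visit 3.
      At 3: go right to 1.
        1 is a leaf — visit 1.
Full in-order sequence: 22, 28, 8, 13, 39, 31, 38, 9, 20, 17, 3, 1.

9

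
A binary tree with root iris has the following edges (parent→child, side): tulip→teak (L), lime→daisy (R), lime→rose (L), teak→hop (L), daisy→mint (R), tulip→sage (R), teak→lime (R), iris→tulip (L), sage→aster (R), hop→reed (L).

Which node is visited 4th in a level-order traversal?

Level-order visits nodes level by level from the root, left to right within each level.
Level 0: iris
Level 1: tulip
Level 2: teak, sage
Level 3: hop, lime, aster
Level 4: reed, rose, daisy
Level 5: mint
Full level-order sequence: iris, tulip, teak, sage, hop, lime, aster, reed, rose, daisy, mint.

sage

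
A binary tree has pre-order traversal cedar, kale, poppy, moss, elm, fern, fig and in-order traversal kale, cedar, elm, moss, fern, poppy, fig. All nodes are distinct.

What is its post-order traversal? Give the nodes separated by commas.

The first element of pre-order is the root; it splits in-order into left and right subtrees.
Root cedar: left subtree has 1 node {kale}, right has 5 {elm, moss, fern, poppy, fig}.
  Root poppy: left subtree has 3 nodes {elm, moss, fern}, right has 1 {fig}.
    Root moss: left subtree has 1 node {elm}, right has 1 {fern}.

kale, elm, fern, moss, fig, poppy, cedar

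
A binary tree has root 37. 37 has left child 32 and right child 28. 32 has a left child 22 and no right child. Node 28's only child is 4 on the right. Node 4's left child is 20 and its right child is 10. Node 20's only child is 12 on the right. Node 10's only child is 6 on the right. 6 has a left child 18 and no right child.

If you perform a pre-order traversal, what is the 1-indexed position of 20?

Pre-order visits the node, then its left subtree, then its right subtree.
Visit 37.
At 37: go left to 32.
  Visit 32.
  At 32: go left to 22.
    22 is a leaf — visit 22.
  At 32: no right child.
At 37: go right to 28.
  Visit 28.
  At 28: no left child.
  At 28: go right to 4.
    Visit 4.
    At 4: go left to 20.
      Visit 20.
      At 20: no left child.
      At 20: go right to 12.
        12 is a leaf — visit 12.
    At 4: go right to 10.
      Visit 10.
      At 10: no left child.
      At 10: go right to 6.
        Visit 6.
        At 6: go left to 18.
          18 is a leaf — visit 18.
        At 6: no right child.
Full pre-order sequence: 37, 32, 22, 28, 4, 20, 12, 10, 6, 18.

6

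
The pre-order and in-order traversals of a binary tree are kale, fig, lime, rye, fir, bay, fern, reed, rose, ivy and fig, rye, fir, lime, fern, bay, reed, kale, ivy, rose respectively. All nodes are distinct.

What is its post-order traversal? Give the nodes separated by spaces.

fir rye fern reed bay lime fig ivy rose kale

The first element of pre-order is the root; it splits in-order into left and right subtrees.
Root kale: left subtree has 7 nodes {fig, rye, fir, lime, fern, bay, reed}, right has 2 {ivy, rose}.
  Root fig: left subtree has 0 nodes { }, right has 6 {rye, fir, lime, fern, bay, reed}.
    Root lime: left subtree has 2 nodes {rye, fir}, right has 3 {fern, bay, reed}.
      Root rye: left subtree has 0 nodes { }, right has 1 {fir}.
      Root bay: left subtree has 1 node {fern}, right has 1 {reed}.
  Root rose: left subtree has 1 node {ivy}, right has 0 { }.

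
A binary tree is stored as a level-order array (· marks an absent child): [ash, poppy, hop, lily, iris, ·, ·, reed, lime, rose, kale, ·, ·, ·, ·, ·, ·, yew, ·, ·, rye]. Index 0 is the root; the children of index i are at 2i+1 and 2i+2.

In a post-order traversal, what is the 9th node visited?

Post-order visits the left subtree, then the right subtree, then the node.
At ash: go left to poppy.
  At poppy: go left to lily.
    At lily: go left to reed.
      reed is a leaf — visit reed.
    At lily: go right to lime.
      At lime: go left to yew.
        yew is a leaf — visit yew.
      At lime: no right child.
      Visit lime.
    Visit lily.
  At poppy: go right to iris.
    At iris: go left to rose.
      At rose: no left child.
      At rose: go right to rye.
        rye is a leaf — visit rye.
      Visit rose.
    At iris: go right to kale.
      kale is a leaf — visit kale.
    Visit iris.
  Visit poppy.
At ash: go right to hop.
  hop is a leaf — visit hop.
Visit ash.
Full post-order sequence: reed, yew, lime, lily, rye, rose, kale, iris, poppy, hop, ash.

poppy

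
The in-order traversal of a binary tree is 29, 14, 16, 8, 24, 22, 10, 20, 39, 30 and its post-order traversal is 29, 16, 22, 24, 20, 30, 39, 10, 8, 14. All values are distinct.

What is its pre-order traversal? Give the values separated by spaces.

The last element of post-order is the root; it splits in-order into left and right subtrees.
Root 14: left subtree has 1 node {29}, right has 8 {16, 8, 24, 22, 10, 20, 39, 30}.
  Root 8: left subtree has 1 node {16}, right has 6 {24, 22, 10, 20, 39, 30}.
    Root 10: left subtree has 2 nodes {24, 22}, right has 3 {20, 39, 30}.
      Root 24: left subtree has 0 nodes { }, right has 1 {22}.
      Root 39: left subtree has 1 node {20}, right has 1 {30}.

14 29 8 16 10 24 22 39 20 30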